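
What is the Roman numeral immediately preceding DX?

DX = 510; previous is 509

DIX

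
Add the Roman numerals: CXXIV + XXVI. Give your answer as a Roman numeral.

CXXIV = 124
XXVI = 26
124 + 26 = 150

CL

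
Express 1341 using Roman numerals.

Convert 1341 to Roman numerals:
  1341 contains 1×1000 (M)
  341 contains 3×100 (CCC)
  41 contains 1×40 (XL)
  1 contains 1×1 (I)

MCCCXLI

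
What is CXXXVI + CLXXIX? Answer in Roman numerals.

CXXXVI = 136
CLXXIX = 179
136 + 179 = 315

CCCXV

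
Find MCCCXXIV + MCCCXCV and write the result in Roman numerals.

MCCCXXIV = 1324
MCCCXCV = 1395
1324 + 1395 = 2719

MMDCCXIX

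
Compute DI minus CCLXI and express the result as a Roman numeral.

DI = 501
CCLXI = 261
501 - 261 = 240

CCXL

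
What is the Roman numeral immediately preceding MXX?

MXX = 1020; previous is 1019

MXIX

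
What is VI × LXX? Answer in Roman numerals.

VI = 6
LXX = 70
6 × 70 = 420

CDXX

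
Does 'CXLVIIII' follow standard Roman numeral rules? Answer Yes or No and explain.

'CXLVIIII': More than 3 consecutive I's

No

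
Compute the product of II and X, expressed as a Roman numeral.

II = 2
X = 10
2 × 10 = 20

XX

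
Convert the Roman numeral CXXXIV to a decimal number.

CXXXIV: C=100, X=10, X=10, X=10, IV=4
100 + 10 + 10 + 10 + 4 = 134

134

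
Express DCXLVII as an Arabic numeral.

DCXLVII: D=500, C=100, XL=40, V=5, I=1, I=1
500 + 100 + 40 + 5 + 1 + 1 = 647

647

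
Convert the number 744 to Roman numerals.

Convert 744 to Roman numerals:
  744 contains 1×500 (D)
  244 contains 2×100 (CC)
  44 contains 1×40 (XL)
  4 contains 1×4 (IV)

DCCXLIV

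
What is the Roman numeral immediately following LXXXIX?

LXXXIX = 89, so the next integer is 89 + 1 = 90

XC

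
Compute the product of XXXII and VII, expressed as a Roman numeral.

XXXII = 32
VII = 7
32 × 7 = 224

CCXXIV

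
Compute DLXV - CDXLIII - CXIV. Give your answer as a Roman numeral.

DLXV = 565, CDXLIII = 443, CXIV = 114
565 - 443 = 122
122 - 114 = 8

VIII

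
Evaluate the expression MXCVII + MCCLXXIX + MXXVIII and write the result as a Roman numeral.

MXCVII = 1097, MCCLXXIX = 1279, MXXVIII = 1028
1097 + 1279 = 2376
2376 + 1028 = 3404

MMMCDIV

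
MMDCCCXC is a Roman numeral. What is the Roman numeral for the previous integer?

MMDCCCXC = 2890, so the previous integer is 2890 - 1 = 2889

MMDCCCLXXXIX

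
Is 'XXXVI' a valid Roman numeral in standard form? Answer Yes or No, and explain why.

'XXXVI': Check the rules: uses only the symbols I, V, X, L, C, D, M; no symbol is repeated more than three times in a row; V, L and D each appear at most once; no smaller symbol precedes a larger one (values never increase from left to right). Value: X (10) + X (10) + X (10) + V (5) + I (1) = 36. So it is a valid standard Roman numeral.

Yes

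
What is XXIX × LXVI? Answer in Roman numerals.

XXIX = 29
LXVI = 66
29 × 66 = 1914

MCMXIV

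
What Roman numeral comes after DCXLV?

DCXLV = 645; next is 646

DCXLVI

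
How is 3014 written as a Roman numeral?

Convert 3014 to Roman numerals:
  3014 contains 3×1000 (MMM)
  14 contains 1×10 (X)
  4 contains 1×4 (IV)

MMMXIV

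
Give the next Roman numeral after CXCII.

CXCII = 192, so the next integer is 192 + 1 = 193

CXCIII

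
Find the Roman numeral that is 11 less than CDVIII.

CDVIII = 408
408 - 11 = 397

CCCXCVII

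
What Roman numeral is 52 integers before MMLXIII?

MMLXIII = 2063
2063 - 52 = 2011

MMXI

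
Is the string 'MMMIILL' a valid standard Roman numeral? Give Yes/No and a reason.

'MMMIILL': L should not appear more than once

No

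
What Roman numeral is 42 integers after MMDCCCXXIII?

MMDCCCXXIII = 2823
2823 + 42 = 2865

MMDCCCLXV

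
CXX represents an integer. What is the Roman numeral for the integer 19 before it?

CXX = 120
120 - 19 = 101

CI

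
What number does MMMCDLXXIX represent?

MMMCDLXXIX: M=1000, M=1000, M=1000, CD=400, L=50, X=10, X=10, IX=9
1000 + 1000 + 1000 + 400 + 50 + 10 + 10 + 9 = 3479

3479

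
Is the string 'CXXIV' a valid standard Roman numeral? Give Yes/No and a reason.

'CXXIV': Check the rules: uses only the symbols I, V, X, L, C, D, M; no symbol is repeated more than three times in a row; V, L and D each appear at most once; the only place a smaller symbol precedes a larger one is the allowed subtractive pair IV, the symbol right after such a pair (if any) is smaller than the pair's first symbol, and otherwise the values never increase from left to right. Value: C (100) + X (10) + X (10) + IV (4) = 124. So it is a valid standard Roman numeral.

Yes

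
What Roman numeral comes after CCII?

CCII = 202; next is 203

CCIII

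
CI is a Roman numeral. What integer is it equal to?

CI: C=100, I=1
100 + 1 = 101

101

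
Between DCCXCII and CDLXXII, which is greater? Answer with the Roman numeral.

DCCXCII = 792
CDLXXII = 472
792 is larger

DCCXCII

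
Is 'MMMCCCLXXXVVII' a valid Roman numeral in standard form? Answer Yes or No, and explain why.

'MMMCCCLXXXVVII': V should not appear more than once

No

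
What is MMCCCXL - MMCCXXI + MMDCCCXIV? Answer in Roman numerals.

MMCCCXL = 2340, MMCCXXI = 2221, MMDCCCXIV = 2814
2340 - 2221 = 119
119 + 2814 = 2933

MMCMXXXIII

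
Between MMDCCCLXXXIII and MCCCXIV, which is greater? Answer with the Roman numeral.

MMDCCCLXXXIII = 2883
MCCCXIV = 1314
2883 is larger

MMDCCCLXXXIII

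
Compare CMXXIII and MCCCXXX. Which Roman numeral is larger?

CMXXIII = 923
MCCCXXX = 1330
1330 is larger

MCCCXXX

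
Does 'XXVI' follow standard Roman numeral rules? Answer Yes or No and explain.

'XXVI': Check the rules: uses only the symbols I, V, X, L, C, D, M; no symbol is repeated more than three times in a row; V, L and D each appear at most once; no smaller symbol precedes a larger one (values never increase from left to right). Value: X (10) + X (10) + V (5) + I (1) = 26. So it is a valid standard Roman numeral.

Yes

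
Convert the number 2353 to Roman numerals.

Convert 2353 to Roman numerals:
  2353 contains 2×1000 (MM)
  353 contains 3×100 (CCC)
  53 contains 1×50 (L)
  3 contains 3×1 (III)

MMCCCLIII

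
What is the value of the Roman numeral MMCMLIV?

MMCMLIV: M=1000, M=1000, CM=900, L=50, IV=4
1000 + 1000 + 900 + 50 + 4 = 2954

2954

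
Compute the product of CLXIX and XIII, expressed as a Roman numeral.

CLXIX = 169
XIII = 13
169 × 13 = 2197

MMCXCVII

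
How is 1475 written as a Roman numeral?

Convert 1475 to Roman numerals:
  1475 contains 1×1000 (M)
  475 contains 1×400 (CD)
  75 contains 1×50 (L)
  25 contains 2×10 (XX)
  5 contains 1×5 (V)

MCDLXXV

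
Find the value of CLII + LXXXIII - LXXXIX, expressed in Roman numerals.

CLII = 152, LXXXIII = 83, LXXXIX = 89
152 + 83 = 235
235 - 89 = 146

CXLVI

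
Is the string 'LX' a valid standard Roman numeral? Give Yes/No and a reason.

'LX': Check the rules: uses only the symbols I, V, X, L, C, D, M; no symbol is repeated more than three times in a row; V, L and D each appear at most once; no smaller symbol precedes a larger one (values never increase from left to right). Value: L (50) + X (10) = 60. So it is a valid standard Roman numeral.

Yes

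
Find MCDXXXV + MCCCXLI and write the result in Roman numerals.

MCDXXXV = 1435
MCCCXLI = 1341
1435 + 1341 = 2776

MMDCCLXXVI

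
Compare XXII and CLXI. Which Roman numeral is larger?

XXII = 22
CLXI = 161
161 is larger

CLXI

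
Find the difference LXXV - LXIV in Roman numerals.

LXXV = 75
LXIV = 64
75 - 64 = 11

XI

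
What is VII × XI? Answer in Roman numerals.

VII = 7
XI = 11
7 × 11 = 77

LXXVII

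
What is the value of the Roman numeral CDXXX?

CDXXX: CD=400, X=10, X=10, X=10
400 + 10 + 10 + 10 = 430

430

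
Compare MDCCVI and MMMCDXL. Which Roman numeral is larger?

MDCCVI = 1706
MMMCDXL = 3440
3440 is larger

MMMCDXL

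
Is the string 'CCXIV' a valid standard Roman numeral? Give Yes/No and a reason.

'CCXIV': Check the rules: uses only the symbols I, V, X, L, C, D, M; no symbol is repeated more than three times in a row; V, L and D each appear at most once; the only place a smaller symbol precedes a larger one is the allowed subtractive pair IV, the symbol right after such a pair (if any) is smaller than the pair's first symbol, and otherwise the values never increase from left to right. Value: C (100) + C (100) + X (10) + IV (4) = 214. So it is a valid standard Roman numeral.

Yes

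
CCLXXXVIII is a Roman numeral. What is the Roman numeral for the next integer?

CCLXXXVIII = 288, so the next integer is 288 + 1 = 289

CCLXXXIX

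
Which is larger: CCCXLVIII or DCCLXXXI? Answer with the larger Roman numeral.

CCCXLVIII = 348
DCCLXXXI = 781
781 is larger

DCCLXXXI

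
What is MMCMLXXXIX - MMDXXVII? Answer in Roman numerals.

MMCMLXXXIX = 2989
MMDXXVII = 2527
2989 - 2527 = 462

CDLXII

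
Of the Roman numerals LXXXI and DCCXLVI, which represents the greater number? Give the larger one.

LXXXI = 81
DCCXLVI = 746
746 is larger

DCCXLVI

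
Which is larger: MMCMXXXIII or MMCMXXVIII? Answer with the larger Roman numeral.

MMCMXXXIII = 2933
MMCMXXVIII = 2928
2933 is larger

MMCMXXXIII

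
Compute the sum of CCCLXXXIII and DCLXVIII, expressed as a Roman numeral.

CCCLXXXIII = 383
DCLXVIII = 668
383 + 668 = 1051

MLI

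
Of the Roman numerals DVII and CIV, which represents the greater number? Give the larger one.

DVII = 507
CIV = 104
507 is larger

DVII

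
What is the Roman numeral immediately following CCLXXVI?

CCLXXVI = 276; next is 277

CCLXXVII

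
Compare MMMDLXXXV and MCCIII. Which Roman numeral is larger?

MMMDLXXXV = 3585
MCCIII = 1203
3585 is larger

MMMDLXXXV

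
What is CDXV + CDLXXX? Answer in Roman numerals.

CDXV = 415
CDLXXX = 480
415 + 480 = 895

DCCCXCV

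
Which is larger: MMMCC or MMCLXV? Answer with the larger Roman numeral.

MMMCC = 3200
MMCLXV = 2165
3200 is larger

MMMCC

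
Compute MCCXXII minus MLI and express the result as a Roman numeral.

MCCXXII = 1222
MLI = 1051
1222 - 1051 = 171

CLXXI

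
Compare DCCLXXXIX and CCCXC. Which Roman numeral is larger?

DCCLXXXIX = 789
CCCXC = 390
789 is larger

DCCLXXXIX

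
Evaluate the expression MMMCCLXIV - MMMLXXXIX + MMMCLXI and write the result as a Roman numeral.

MMMCCLXIV = 3264, MMMLXXXIX = 3089, MMMCLXI = 3161
3264 - 3089 = 175
175 + 3161 = 3336

MMMCCCXXXVI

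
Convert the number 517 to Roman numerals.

Convert 517 to Roman numerals:
  517 contains 1×500 (D)
  17 contains 1×10 (X)
  7 contains 1×5 (V)
  2 contains 2×1 (II)

DXVII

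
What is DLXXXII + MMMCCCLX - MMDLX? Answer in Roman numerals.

DLXXXII = 582, MMMCCCLX = 3360, MMDLX = 2560
582 + 3360 = 3942
3942 - 2560 = 1382

MCCCLXXXII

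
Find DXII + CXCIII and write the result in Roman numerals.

DXII = 512
CXCIII = 193
512 + 193 = 705

DCCV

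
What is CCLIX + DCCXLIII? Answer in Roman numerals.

CCLIX = 259
DCCXLIII = 743
259 + 743 = 1002

MII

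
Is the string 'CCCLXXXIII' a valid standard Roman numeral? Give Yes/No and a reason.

'CCCLXXXIII': Check the rules: uses only the symbols I, V, X, L, C, D, M; no symbol is repeated more than three times in a row; V, L and D each appear at most once; no smaller symbol precedes a larger one (values never increase from left to right). Value: C (100) + C (100) + C (100) + L (50) + X (10) + X (10) + X (10) + I (1) + I (1) + I (1) = 383. So it is a valid standard Roman numeral.

Yes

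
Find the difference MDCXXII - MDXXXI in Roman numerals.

MDCXXII = 1622
MDXXXI = 1531
1622 - 1531 = 91

XCI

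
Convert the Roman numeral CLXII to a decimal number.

CLXII: C=100, L=50, X=10, I=1, I=1
100 + 50 + 10 + 1 + 1 = 162

162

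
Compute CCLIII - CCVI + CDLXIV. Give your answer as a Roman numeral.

CCLIII = 253, CCVI = 206, CDLXIV = 464
253 - 206 = 47
47 + 464 = 511

DXI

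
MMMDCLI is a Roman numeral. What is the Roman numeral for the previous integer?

MMMDCLI = 3651; previous is 3650

MMMDCL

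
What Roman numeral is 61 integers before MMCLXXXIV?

MMCLXXXIV = 2184
2184 - 61 = 2123

MMCXXIII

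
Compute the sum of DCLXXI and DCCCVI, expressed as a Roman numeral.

DCLXXI = 671
DCCCVI = 806
671 + 806 = 1477

MCDLXXVII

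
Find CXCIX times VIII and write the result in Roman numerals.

CXCIX = 199
VIII = 8
199 × 8 = 1592

MDXCII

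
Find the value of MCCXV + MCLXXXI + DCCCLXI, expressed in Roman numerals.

MCCXV = 1215, MCLXXXI = 1181, DCCCLXI = 861
1215 + 1181 = 2396
2396 + 861 = 3257

MMMCCLVII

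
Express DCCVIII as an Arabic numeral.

DCCVIII: D=500, C=100, C=100, V=5, I=1, I=1, I=1
500 + 100 + 100 + 5 + 1 + 1 + 1 = 708

708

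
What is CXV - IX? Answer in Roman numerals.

CXV = 115
IX = 9
115 - 9 = 106

CVI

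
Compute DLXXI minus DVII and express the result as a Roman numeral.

DLXXI = 571
DVII = 507
571 - 507 = 64

LXIV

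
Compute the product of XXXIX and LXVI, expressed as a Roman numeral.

XXXIX = 39
LXVI = 66
39 × 66 = 2574

MMDLXXIV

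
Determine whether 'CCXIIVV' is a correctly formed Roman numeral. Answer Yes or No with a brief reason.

'CCXIIVV': V should not appear more than once

No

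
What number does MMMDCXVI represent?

MMMDCXVI: M=1000, M=1000, M=1000, D=500, C=100, X=10, V=5, I=1
1000 + 1000 + 1000 + 500 + 100 + 10 + 5 + 1 = 3616

3616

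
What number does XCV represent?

XCV: XC=90, V=5
90 + 5 = 95

95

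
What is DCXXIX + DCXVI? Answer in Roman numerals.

DCXXIX = 629
DCXVI = 616
629 + 616 = 1245

MCCXLV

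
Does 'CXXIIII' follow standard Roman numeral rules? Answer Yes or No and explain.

'CXXIIII': More than 3 consecutive I's

No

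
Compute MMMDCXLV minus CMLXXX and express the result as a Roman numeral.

MMMDCXLV = 3645
CMLXXX = 980
3645 - 980 = 2665

MMDCLXV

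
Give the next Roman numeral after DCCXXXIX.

DCCXXXIX = 739; next is 740

DCCXL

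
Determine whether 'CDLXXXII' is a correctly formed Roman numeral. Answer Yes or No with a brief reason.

'CDLXXXII': Check the rules: uses only the symbols I, V, X, L, C, D, M; no symbol is repeated more than three times in a row; V, L and D each appear at most once; the only place a smaller symbol precedes a larger one is the allowed subtractive pair CD, the symbol right after such a pair (if any) is smaller than the pair's first symbol, and otherwise the values never increase from left to right. Value: CD (400) + L (50) + X (10) + X (10) + X (10) + I (1) + I (1) = 482. So it is a valid standard Roman numeral.

Yes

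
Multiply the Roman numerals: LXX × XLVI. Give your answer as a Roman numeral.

LXX = 70
XLVI = 46
70 × 46 = 3220

MMMCCXX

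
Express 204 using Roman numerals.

Convert 204 to Roman numerals:
  204 contains 2×100 (CC)
  4 contains 1×4 (IV)

CCIV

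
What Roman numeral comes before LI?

LI = 51, so the previous integer is 51 - 1 = 50

L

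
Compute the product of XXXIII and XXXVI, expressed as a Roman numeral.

XXXIII = 33
XXXVI = 36
33 × 36 = 1188

MCLXXXVIII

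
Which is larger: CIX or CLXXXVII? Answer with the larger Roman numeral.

CIX = 109
CLXXXVII = 187
187 is larger

CLXXXVII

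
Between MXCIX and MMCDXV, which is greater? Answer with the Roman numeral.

MXCIX = 1099
MMCDXV = 2415
2415 is larger

MMCDXV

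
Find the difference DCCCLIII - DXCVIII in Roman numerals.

DCCCLIII = 853
DXCVIII = 598
853 - 598 = 255

CCLV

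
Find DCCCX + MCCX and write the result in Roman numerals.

DCCCX = 810
MCCX = 1210
810 + 1210 = 2020

MMXX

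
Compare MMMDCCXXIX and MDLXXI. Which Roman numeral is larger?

MMMDCCXXIX = 3729
MDLXXI = 1571
3729 is larger

MMMDCCXXIX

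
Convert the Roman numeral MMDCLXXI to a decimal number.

MMDCLXXI: M=1000, M=1000, D=500, C=100, L=50, X=10, X=10, I=1
1000 + 1000 + 500 + 100 + 50 + 10 + 10 + 1 = 2671

2671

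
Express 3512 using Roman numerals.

Convert 3512 to Roman numerals:
  3512 contains 3×1000 (MMM)
  512 contains 1×500 (D)
  12 contains 1×10 (X)
  2 contains 2×1 (II)

MMMDXII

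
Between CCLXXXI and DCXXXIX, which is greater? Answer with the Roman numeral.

CCLXXXI = 281
DCXXXIX = 639
639 is larger

DCXXXIX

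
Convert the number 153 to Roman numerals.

Convert 153 to Roman numerals:
  153 contains 1×100 (C)
  53 contains 1×50 (L)
  3 contains 3×1 (III)

CLIII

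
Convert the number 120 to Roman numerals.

Convert 120 to Roman numerals:
  120 contains 1×100 (C)
  20 contains 2×10 (XX)

CXX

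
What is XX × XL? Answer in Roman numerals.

XX = 20
XL = 40
20 × 40 = 800

DCCC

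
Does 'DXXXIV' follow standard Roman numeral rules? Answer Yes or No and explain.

'DXXXIV': Check the rules: uses only the symbols I, V, X, L, C, D, M; no symbol is repeated more than three times in a row; V, L and D each appear at most once; the only place a smaller symbol precedes a larger one is the allowed subtractive pair IV, the symbol right after such a pair (if any) is smaller than the pair's first symbol, and otherwise the values never increase from left to right. Value: D (500) + X (10) + X (10) + X (10) + IV (4) = 534. So it is a valid standard Roman numeral.

Yes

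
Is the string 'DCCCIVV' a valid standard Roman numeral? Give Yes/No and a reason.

'DCCCIVV': V should not appear more than once

No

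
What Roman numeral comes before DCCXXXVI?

DCCXXXVI = 736, so the previous integer is 736 - 1 = 735

DCCXXXV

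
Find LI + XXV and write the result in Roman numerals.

LI = 51
XXV = 25
51 + 25 = 76

LXXVI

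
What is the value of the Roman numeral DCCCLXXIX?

DCCCLXXIX: D=500, C=100, C=100, C=100, L=50, X=10, X=10, IX=9
500 + 100 + 100 + 100 + 50 + 10 + 10 + 9 = 879

879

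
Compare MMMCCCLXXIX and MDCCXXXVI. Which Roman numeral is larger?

MMMCCCLXXIX = 3379
MDCCXXXVI = 1736
3379 is larger

MMMCCCLXXIX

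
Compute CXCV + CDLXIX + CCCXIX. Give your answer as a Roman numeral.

CXCV = 195, CDLXIX = 469, CCCXIX = 319
195 + 469 = 664
664 + 319 = 983

CMLXXXIII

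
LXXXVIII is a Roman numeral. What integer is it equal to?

LXXXVIII: L=50, X=10, X=10, X=10, V=5, I=1, I=1, I=1
50 + 10 + 10 + 10 + 5 + 1 + 1 + 1 = 88

88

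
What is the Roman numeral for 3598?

Convert 3598 to Roman numerals:
  3598 contains 3×1000 (MMM)
  598 contains 1×500 (D)
  98 contains 1×90 (XC)
  8 contains 1×5 (V)
  3 contains 3×1 (III)

MMMDXCVIII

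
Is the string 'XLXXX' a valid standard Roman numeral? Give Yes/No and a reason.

'XLXXX': X cannot come right after the subtractive pair XL: once X is subtracted in XL, the next symbol must be smaller than X

No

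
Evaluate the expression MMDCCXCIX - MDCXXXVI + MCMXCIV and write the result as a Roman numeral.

MMDCCXCIX = 2799, MDCXXXVI = 1636, MCMXCIV = 1994
2799 - 1636 = 1163
1163 + 1994 = 3157

MMMCLVII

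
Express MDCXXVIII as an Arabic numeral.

MDCXXVIII: M=1000, D=500, C=100, X=10, X=10, V=5, I=1, I=1, I=1
1000 + 500 + 100 + 10 + 10 + 5 + 1 + 1 + 1 = 1628

1628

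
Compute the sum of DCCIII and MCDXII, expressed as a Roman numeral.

DCCIII = 703
MCDXII = 1412
703 + 1412 = 2115

MMCXV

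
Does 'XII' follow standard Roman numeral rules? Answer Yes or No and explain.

'XII': Check the rules: uses only the symbols I, V, X, L, C, D, M; no symbol is repeated more than three times in a row; V, L and D each appear at most once; no smaller symbol precedes a larger one (values never increase from left to right). Value: X (10) + I (1) + I (1) = 12. So it is a valid standard Roman numeral.

Yes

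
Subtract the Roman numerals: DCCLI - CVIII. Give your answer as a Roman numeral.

DCCLI = 751
CVIII = 108
751 - 108 = 643

DCXLIII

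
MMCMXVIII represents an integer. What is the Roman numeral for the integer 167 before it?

MMCMXVIII = 2918
2918 - 167 = 2751

MMDCCLI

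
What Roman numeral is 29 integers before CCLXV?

CCLXV = 265
265 - 29 = 236

CCXXXVI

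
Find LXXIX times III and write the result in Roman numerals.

LXXIX = 79
III = 3
79 × 3 = 237

CCXXXVII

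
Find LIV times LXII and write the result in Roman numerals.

LIV = 54
LXII = 62
54 × 62 = 3348

MMMCCCXLVIII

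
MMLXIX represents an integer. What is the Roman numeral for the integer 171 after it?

MMLXIX = 2069
2069 + 171 = 2240

MMCCXL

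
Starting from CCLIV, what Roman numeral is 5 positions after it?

CCLIV = 254
254 + 5 = 259

CCLIX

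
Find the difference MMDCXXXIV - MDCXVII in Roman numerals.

MMDCXXXIV = 2634
MDCXVII = 1617
2634 - 1617 = 1017

MXVII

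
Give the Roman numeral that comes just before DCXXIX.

DCXXIX = 629, so the previous integer is 629 - 1 = 628

DCXXVIII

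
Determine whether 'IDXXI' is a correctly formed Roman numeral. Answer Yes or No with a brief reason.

'IDXXI': Invalid subtractive combination: ID

No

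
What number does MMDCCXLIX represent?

MMDCCXLIX: M=1000, M=1000, D=500, C=100, C=100, XL=40, IX=9
1000 + 1000 + 500 + 100 + 100 + 40 + 9 = 2749

2749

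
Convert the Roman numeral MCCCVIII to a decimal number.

MCCCVIII: M=1000, C=100, C=100, C=100, V=5, I=1, I=1, I=1
1000 + 100 + 100 + 100 + 5 + 1 + 1 + 1 = 1308

1308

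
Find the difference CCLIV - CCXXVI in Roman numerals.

CCLIV = 254
CCXXVI = 226
254 - 226 = 28

XXVIII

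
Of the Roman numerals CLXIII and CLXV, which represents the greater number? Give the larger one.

CLXIII = 163
CLXV = 165
165 is larger

CLXV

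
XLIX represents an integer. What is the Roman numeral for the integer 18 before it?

XLIX = 49
49 - 18 = 31

XXXI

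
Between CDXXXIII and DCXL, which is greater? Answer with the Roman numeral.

CDXXXIII = 433
DCXL = 640
640 is larger

DCXL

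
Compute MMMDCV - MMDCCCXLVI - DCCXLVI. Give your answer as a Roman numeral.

MMMDCV = 3605, MMDCCCXLVI = 2846, DCCXLVI = 746
3605 - 2846 = 759
759 - 746 = 13

XIII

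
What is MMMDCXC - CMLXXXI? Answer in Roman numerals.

MMMDCXC = 3690
CMLXXXI = 981
3690 - 981 = 2709

MMDCCIX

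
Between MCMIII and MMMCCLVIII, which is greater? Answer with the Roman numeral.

MCMIII = 1903
MMMCCLVIII = 3258
3258 is larger

MMMCCLVIII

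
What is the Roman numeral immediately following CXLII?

CXLII = 142, so the next integer is 142 + 1 = 143

CXLIII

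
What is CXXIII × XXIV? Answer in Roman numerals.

CXXIII = 123
XXIV = 24
123 × 24 = 2952

MMCMLII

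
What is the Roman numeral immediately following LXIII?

LXIII = 63, so the next integer is 63 + 1 = 64

LXIV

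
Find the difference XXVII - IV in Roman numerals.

XXVII = 27
IV = 4
27 - 4 = 23

XXIII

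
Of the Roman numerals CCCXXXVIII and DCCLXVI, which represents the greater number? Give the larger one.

CCCXXXVIII = 338
DCCLXVI = 766
766 is larger

DCCLXVI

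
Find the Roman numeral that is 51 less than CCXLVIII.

CCXLVIII = 248
248 - 51 = 197

CXCVII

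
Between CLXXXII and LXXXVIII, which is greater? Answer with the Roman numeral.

CLXXXII = 182
LXXXVIII = 88
182 is larger

CLXXXII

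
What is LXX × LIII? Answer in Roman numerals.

LXX = 70
LIII = 53
70 × 53 = 3710

MMMDCCX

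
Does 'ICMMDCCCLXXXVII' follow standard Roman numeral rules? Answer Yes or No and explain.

'ICMMDCCCLXXXVII': Invalid subtractive combination: IC

No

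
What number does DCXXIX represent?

DCXXIX: D=500, C=100, X=10, X=10, IX=9
500 + 100 + 10 + 10 + 9 = 629

629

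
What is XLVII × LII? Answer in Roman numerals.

XLVII = 47
LII = 52
47 × 52 = 2444

MMCDXLIV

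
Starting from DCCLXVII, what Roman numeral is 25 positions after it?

DCCLXVII = 767
767 + 25 = 792

DCCXCII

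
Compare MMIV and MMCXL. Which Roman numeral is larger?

MMIV = 2004
MMCXL = 2140
2140 is larger

MMCXL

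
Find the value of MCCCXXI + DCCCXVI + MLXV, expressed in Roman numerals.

MCCCXXI = 1321, DCCCXVI = 816, MLXV = 1065
1321 + 816 = 2137
2137 + 1065 = 3202

MMMCCII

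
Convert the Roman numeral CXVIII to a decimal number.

CXVIII: C=100, X=10, V=5, I=1, I=1, I=1
100 + 10 + 5 + 1 + 1 + 1 = 118

118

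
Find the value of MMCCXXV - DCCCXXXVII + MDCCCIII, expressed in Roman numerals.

MMCCXXV = 2225, DCCCXXXVII = 837, MDCCCIII = 1803
2225 - 837 = 1388
1388 + 1803 = 3191

MMMCXCI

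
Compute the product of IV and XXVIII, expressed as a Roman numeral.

IV = 4
XXVIII = 28
4 × 28 = 112

CXII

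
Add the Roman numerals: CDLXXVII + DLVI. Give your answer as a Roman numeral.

CDLXXVII = 477
DLVI = 556
477 + 556 = 1033

MXXXIII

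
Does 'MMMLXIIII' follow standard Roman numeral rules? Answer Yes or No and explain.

'MMMLXIIII': More than 3 consecutive I's

No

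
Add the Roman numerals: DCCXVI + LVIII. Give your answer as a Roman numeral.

DCCXVI = 716
LVIII = 58
716 + 58 = 774

DCCLXXIV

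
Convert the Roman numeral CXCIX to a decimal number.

CXCIX: C=100, XC=90, IX=9
100 + 90 + 9 = 199

199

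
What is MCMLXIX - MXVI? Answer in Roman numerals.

MCMLXIX = 1969
MXVI = 1016
1969 - 1016 = 953

CMLIII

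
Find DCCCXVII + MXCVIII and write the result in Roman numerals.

DCCCXVII = 817
MXCVIII = 1098
817 + 1098 = 1915

MCMXV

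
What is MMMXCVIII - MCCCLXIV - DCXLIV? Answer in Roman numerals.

MMMXCVIII = 3098, MCCCLXIV = 1364, DCXLIV = 644
3098 - 1364 = 1734
1734 - 644 = 1090

MXC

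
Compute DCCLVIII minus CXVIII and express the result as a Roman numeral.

DCCLVIII = 758
CXVIII = 118
758 - 118 = 640

DCXL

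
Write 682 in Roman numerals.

Convert 682 to Roman numerals:
  682 contains 1×500 (D)
  182 contains 1×100 (C)
  82 contains 1×50 (L)
  32 contains 3×10 (XXX)
  2 contains 2×1 (II)

DCLXXXII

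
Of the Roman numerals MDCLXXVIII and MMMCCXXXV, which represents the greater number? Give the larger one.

MDCLXXVIII = 1678
MMMCCXXXV = 3235
3235 is larger

MMMCCXXXV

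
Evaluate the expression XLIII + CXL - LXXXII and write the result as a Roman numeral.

XLIII = 43, CXL = 140, LXXXII = 82
43 + 140 = 183
183 - 82 = 101

CI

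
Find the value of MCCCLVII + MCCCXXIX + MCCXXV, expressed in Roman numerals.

MCCCLVII = 1357, MCCCXXIX = 1329, MCCXXV = 1225
1357 + 1329 = 2686
2686 + 1225 = 3911

MMMCMXI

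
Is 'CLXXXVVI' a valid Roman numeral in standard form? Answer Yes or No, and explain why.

'CLXXXVVI': V should not appear more than once

No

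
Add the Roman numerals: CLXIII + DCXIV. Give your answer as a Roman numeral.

CLXIII = 163
DCXIV = 614
163 + 614 = 777

DCCLXXVII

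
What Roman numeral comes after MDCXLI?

MDCXLI = 1641, so the next integer is 1641 + 1 = 1642

MDCXLII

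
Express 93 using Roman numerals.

Convert 93 to Roman numerals:
  93 contains 1×90 (XC)
  3 contains 3×1 (III)

XCIII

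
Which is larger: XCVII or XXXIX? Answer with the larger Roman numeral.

XCVII = 97
XXXIX = 39
97 is larger

XCVII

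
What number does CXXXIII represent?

CXXXIII: C=100, X=10, X=10, X=10, I=1, I=1, I=1
100 + 10 + 10 + 10 + 1 + 1 + 1 = 133

133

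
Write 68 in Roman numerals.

Convert 68 to Roman numerals:
  68 contains 1×50 (L)
  18 contains 1×10 (X)
  8 contains 1×5 (V)
  3 contains 3×1 (III)

LXVIII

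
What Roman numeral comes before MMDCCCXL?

MMDCCCXL = 2840, so the previous integer is 2840 - 1 = 2839

MMDCCCXXXIX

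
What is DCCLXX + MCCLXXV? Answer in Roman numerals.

DCCLXX = 770
MCCLXXV = 1275
770 + 1275 = 2045

MMXLV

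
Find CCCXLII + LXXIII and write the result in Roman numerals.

CCCXLII = 342
LXXIII = 73
342 + 73 = 415

CDXV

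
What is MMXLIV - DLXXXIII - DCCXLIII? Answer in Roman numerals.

MMXLIV = 2044, DLXXXIII = 583, DCCXLIII = 743
2044 - 583 = 1461
1461 - 743 = 718

DCCXVIII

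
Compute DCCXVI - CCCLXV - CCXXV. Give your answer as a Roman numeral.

DCCXVI = 716, CCCLXV = 365, CCXXV = 225
716 - 365 = 351
351 - 225 = 126

CXXVI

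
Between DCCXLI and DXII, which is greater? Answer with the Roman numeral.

DCCXLI = 741
DXII = 512
741 is larger

DCCXLI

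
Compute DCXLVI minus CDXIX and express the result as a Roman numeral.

DCXLVI = 646
CDXIX = 419
646 - 419 = 227

CCXXVII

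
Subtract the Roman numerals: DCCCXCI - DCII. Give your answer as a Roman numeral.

DCCCXCI = 891
DCII = 602
891 - 602 = 289

CCLXXXIX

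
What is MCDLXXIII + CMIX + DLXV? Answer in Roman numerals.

MCDLXXIII = 1473, CMIX = 909, DLXV = 565
1473 + 909 = 2382
2382 + 565 = 2947

MMCMXLVII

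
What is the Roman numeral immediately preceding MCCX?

MCCX = 1210, so the previous integer is 1210 - 1 = 1209

MCCIX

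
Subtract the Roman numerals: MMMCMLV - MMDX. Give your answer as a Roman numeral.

MMMCMLV = 3955
MMDX = 2510
3955 - 2510 = 1445

MCDXLV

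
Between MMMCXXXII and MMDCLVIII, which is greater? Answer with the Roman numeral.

MMMCXXXII = 3132
MMDCLVIII = 2658
3132 is larger

MMMCXXXII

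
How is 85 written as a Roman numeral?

Convert 85 to Roman numerals:
  85 contains 1×50 (L)
  35 contains 3×10 (XXX)
  5 contains 1×5 (V)

LXXXV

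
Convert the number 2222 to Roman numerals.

Convert 2222 to Roman numerals:
  2222 contains 2×1000 (MM)
  222 contains 2×100 (CC)
  22 contains 2×10 (XX)
  2 contains 2×1 (II)

MMCCXXII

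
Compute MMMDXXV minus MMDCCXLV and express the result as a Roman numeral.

MMMDXXV = 3525
MMDCCXLV = 2745
3525 - 2745 = 780

DCCLXXX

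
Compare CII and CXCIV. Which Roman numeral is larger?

CII = 102
CXCIV = 194
194 is larger

CXCIV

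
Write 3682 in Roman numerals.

Convert 3682 to Roman numerals:
  3682 contains 3×1000 (MMM)
  682 contains 1×500 (D)
  182 contains 1×100 (C)
  82 contains 1×50 (L)
  32 contains 3×10 (XXX)
  2 contains 2×1 (II)

MMMDCLXXXII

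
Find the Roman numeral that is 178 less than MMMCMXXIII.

MMMCMXXIII = 3923
3923 - 178 = 3745

MMMDCCXLV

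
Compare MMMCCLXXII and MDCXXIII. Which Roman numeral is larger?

MMMCCLXXII = 3272
MDCXXIII = 1623
3272 is larger

MMMCCLXXII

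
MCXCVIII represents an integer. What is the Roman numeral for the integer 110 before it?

MCXCVIII = 1198
1198 - 110 = 1088

MLXXXVIII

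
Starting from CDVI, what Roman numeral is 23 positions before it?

CDVI = 406
406 - 23 = 383

CCCLXXXIII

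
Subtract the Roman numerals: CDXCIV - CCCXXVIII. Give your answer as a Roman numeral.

CDXCIV = 494
CCCXXVIII = 328
494 - 328 = 166

CLXVI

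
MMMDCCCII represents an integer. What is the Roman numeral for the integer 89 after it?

MMMDCCCII = 3802
3802 + 89 = 3891

MMMDCCCXCI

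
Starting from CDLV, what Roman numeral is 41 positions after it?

CDLV = 455
455 + 41 = 496

CDXCVI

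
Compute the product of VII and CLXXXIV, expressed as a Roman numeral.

VII = 7
CLXXXIV = 184
7 × 184 = 1288

MCCLXXXVIII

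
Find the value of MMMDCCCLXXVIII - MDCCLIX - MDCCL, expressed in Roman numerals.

MMMDCCCLXXVIII = 3878, MDCCLIX = 1759, MDCCL = 1750
3878 - 1759 = 2119
2119 - 1750 = 369

CCCLXIX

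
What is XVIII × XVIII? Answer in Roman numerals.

XVIII = 18
XVIII = 18
18 × 18 = 324

CCCXXIV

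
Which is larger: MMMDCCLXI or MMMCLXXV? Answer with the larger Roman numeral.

MMMDCCLXI = 3761
MMMCLXXV = 3175
3761 is larger

MMMDCCLXI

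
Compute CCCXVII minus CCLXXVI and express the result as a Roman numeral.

CCCXVII = 317
CCLXXVI = 276
317 - 276 = 41

XLI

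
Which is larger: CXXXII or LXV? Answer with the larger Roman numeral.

CXXXII = 132
LXV = 65
132 is larger

CXXXII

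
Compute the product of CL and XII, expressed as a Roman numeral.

CL = 150
XII = 12
150 × 12 = 1800

MDCCC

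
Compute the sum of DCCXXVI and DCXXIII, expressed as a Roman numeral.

DCCXXVI = 726
DCXXIII = 623
726 + 623 = 1349

MCCCXLIX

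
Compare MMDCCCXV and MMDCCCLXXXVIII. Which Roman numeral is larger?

MMDCCCXV = 2815
MMDCCCLXXXVIII = 2888
2888 is larger

MMDCCCLXXXVIII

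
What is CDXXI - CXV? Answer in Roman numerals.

CDXXI = 421
CXV = 115
421 - 115 = 306

CCCVI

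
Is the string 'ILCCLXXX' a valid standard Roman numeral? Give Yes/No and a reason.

'ILCCLXXX': L should not appear more than once

No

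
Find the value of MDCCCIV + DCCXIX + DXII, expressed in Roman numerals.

MDCCCIV = 1804, DCCXIX = 719, DXII = 512
1804 + 719 = 2523
2523 + 512 = 3035

MMMXXXV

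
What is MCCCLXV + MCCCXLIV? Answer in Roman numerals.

MCCCLXV = 1365
MCCCXLIV = 1344
1365 + 1344 = 2709

MMDCCIX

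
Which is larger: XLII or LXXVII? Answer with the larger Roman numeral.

XLII = 42
LXXVII = 77
77 is larger

LXXVII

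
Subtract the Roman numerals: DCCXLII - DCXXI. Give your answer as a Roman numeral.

DCCXLII = 742
DCXXI = 621
742 - 621 = 121

CXXI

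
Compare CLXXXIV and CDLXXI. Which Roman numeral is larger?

CLXXXIV = 184
CDLXXI = 471
471 is larger

CDLXXI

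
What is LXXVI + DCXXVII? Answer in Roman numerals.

LXXVI = 76
DCXXVII = 627
76 + 627 = 703

DCCIII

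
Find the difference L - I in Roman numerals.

L = 50
I = 1
50 - 1 = 49

XLIX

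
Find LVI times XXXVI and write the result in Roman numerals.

LVI = 56
XXXVI = 36
56 × 36 = 2016

MMXVI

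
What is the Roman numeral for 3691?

Convert 3691 to Roman numerals:
  3691 contains 3×1000 (MMM)
  691 contains 1×500 (D)
  191 contains 1×100 (C)
  91 contains 1×90 (XC)
  1 contains 1×1 (I)

MMMDCXCI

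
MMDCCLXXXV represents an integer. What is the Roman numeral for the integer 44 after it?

MMDCCLXXXV = 2785
2785 + 44 = 2829

MMDCCCXXIX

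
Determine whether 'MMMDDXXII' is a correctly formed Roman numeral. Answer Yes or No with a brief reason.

'MMMDDXXII': D should not appear more than once

No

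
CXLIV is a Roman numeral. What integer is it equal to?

CXLIV: C=100, XL=40, IV=4
100 + 40 + 4 = 144

144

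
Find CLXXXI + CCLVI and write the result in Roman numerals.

CLXXXI = 181
CCLVI = 256
181 + 256 = 437

CDXXXVII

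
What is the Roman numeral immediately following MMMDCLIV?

MMMDCLIV = 3654, so the next integer is 3654 + 1 = 3655

MMMDCLV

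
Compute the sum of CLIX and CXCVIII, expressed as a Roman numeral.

CLIX = 159
CXCVIII = 198
159 + 198 = 357

CCCLVII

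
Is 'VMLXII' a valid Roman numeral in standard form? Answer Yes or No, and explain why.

'VMLXII': Invalid subtractive combination: VM

No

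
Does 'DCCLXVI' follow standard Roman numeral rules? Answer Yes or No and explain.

'DCCLXVI': Check the rules: uses only the symbols I, V, X, L, C, D, M; no symbol is repeated more than three times in a row; V, L and D each appear at most once; no smaller symbol precedes a larger one (values never increase from left to right). Value: D (500) + C (100) + C (100) + L (50) + X (10) + V (5) + I (1) = 766. So it is a valid standard Roman numeral.

Yes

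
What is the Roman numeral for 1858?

Convert 1858 to Roman numerals:
  1858 contains 1×1000 (M)
  858 contains 1×500 (D)
  358 contains 3×100 (CCC)
  58 contains 1×50 (L)
  8 contains 1×5 (V)
  3 contains 3×1 (III)

MDCCCLVIII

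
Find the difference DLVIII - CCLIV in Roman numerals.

DLVIII = 558
CCLIV = 254
558 - 254 = 304

CCCIV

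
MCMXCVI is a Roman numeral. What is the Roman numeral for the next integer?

MCMXCVI = 1996, so the next integer is 1996 + 1 = 1997

MCMXCVII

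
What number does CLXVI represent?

CLXVI: C=100, L=50, X=10, V=5, I=1
100 + 50 + 10 + 5 + 1 = 166

166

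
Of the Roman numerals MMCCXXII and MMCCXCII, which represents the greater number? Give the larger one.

MMCCXXII = 2222
MMCCXCII = 2292
2292 is larger

MMCCXCII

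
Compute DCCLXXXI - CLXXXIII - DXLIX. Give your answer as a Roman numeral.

DCCLXXXI = 781, CLXXXIII = 183, DXLIX = 549
781 - 183 = 598
598 - 549 = 49

XLIX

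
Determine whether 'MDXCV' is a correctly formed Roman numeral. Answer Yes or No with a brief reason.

'MDXCV': Check the rules: uses only the symbols I, V, X, L, C, D, M; no symbol is repeated more than three times in a row; V, L and D each appear at most once; the only place a smaller symbol precedes a larger one is the allowed subtractive pair XC, the symbol right after such a pair (if any) is smaller than the pair's first symbol, and otherwise the values never increase from left to right. Value: M (1000) + D (500) + XC (90) + V (5) = 1595. So it is a valid standard Roman numeral.

Yes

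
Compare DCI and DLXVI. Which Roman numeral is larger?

DCI = 601
DLXVI = 566
601 is larger

DCI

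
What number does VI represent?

VI: V=5, I=1
5 + 1 = 6

6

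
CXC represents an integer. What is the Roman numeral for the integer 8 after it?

CXC = 190
190 + 8 = 198

CXCVIII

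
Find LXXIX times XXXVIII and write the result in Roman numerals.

LXXIX = 79
XXXVIII = 38
79 × 38 = 3002

MMMII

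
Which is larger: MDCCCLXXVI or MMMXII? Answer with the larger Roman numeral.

MDCCCLXXVI = 1876
MMMXII = 3012
3012 is larger

MMMXII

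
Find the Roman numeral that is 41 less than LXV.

LXV = 65
65 - 41 = 24

XXIV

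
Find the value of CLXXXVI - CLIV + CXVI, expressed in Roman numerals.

CLXXXVI = 186, CLIV = 154, CXVI = 116
186 - 154 = 32
32 + 116 = 148

CXLVIII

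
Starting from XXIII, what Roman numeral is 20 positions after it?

XXIII = 23
23 + 20 = 43

XLIII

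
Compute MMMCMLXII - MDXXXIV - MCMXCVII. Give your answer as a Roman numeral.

MMMCMLXII = 3962, MDXXXIV = 1534, MCMXCVII = 1997
3962 - 1534 = 2428
2428 - 1997 = 431

CDXXXI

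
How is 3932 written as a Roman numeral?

Convert 3932 to Roman numerals:
  3932 contains 3×1000 (MMM)
  932 contains 1×900 (CM)
  32 contains 3×10 (XXX)
  2 contains 2×1 (II)

MMMCMXXXII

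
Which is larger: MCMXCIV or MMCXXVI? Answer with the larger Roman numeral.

MCMXCIV = 1994
MMCXXVI = 2126
2126 is larger

MMCXXVI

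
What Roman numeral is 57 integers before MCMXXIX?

MCMXXIX = 1929
1929 - 57 = 1872

MDCCCLXXII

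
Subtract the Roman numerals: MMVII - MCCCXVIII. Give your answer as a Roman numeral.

MMVII = 2007
MCCCXVIII = 1318
2007 - 1318 = 689

DCLXXXIX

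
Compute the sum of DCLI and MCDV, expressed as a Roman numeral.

DCLI = 651
MCDV = 1405
651 + 1405 = 2056

MMLVI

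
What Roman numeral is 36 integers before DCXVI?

DCXVI = 616
616 - 36 = 580

DLXXX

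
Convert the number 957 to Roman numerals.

Convert 957 to Roman numerals:
  957 contains 1×900 (CM)
  57 contains 1×50 (L)
  7 contains 1×5 (V)
  2 contains 2×1 (II)

CMLVII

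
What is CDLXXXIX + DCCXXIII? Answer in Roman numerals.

CDLXXXIX = 489
DCCXXIII = 723
489 + 723 = 1212

MCCXII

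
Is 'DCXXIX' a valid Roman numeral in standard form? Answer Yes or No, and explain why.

'DCXXIX': Check the rules: uses only the symbols I, V, X, L, C, D, M; no symbol is repeated more than three times in a row; V, L and D each appear at most once; the only place a smaller symbol precedes a larger one is the allowed subtractive pair IX, the symbol right after such a pair (if any) is smaller than the pair's first symbol, and otherwise the values never increase from left to right. Value: D (500) + C (100) + X (10) + X (10) + IX (9) = 629. So it is a valid standard Roman numeral.

Yes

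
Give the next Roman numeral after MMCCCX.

MMCCCX = 2310, so the next integer is 2310 + 1 = 2311

MMCCCXI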